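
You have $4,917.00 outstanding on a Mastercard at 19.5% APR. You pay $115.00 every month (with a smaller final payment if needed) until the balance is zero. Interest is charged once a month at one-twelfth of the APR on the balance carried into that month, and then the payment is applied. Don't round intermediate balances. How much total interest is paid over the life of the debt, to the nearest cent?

Monthly rate r = 19.5%/12 = 1.625% = 0.01625.
Payoff takes n = ⌈−ln(1 − rB₀/P)/ln(1+r)⌉ = ⌈73.624⌉ = 74 payments; the last is $71.93.
Total paid = 73·$115.00 + $71.93 = $8,466.93.
Total interest = total paid − principal = $8,466.93 − $4,917.00 = $3,549.93.

$3,549.93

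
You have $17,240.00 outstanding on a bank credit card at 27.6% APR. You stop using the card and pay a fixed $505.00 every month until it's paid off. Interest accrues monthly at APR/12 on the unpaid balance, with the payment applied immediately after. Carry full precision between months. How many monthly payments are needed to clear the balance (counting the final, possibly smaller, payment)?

Monthly rate r = 27.6%/12 = 2.3% = 0.023.
Recurrence: B ← B·(1+r) − $505.00.
Month 1: interest $396.52; balance after payment $17,131.52.
Month 2: interest $394.02; balance after payment $17,020.54.
Closed form: n = −ln(1 − rB₀/P)/ln(1+r) = −ln(0.21481)/ln(1.023) ≈ 67.635, so the balance reaches zero during payment 68.

68 payments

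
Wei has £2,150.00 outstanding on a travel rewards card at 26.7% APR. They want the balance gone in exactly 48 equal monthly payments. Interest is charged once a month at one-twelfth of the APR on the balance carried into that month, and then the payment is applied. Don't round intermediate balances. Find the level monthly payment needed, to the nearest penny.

Monthly rate r = 26.7%/12 = 2.225% = 0.02225.
Level-payment amortization: P = B₀·r / (1 − (1+r)^(−n)) = 2150.00·0.02225 / (1 − 1.02225^(−48)).
Denominator 1 − (1+r)^(−48) = 0.652257096.
P = 47.8375 / 0.652257096 ≈ 73.34.

£73.34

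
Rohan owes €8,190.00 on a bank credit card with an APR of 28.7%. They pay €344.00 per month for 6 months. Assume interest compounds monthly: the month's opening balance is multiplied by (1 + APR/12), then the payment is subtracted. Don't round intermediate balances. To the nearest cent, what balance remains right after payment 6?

Monthly rate r = 28.7%/12 = 2.39167% = 0.0239167.
Each month: B ← B·(1+r) − €344.00.
Month 1: interest €195.88; balance after payment €8,041.88.
Month 2: interest €192.33; balance after payment €7,890.21.
Month 3: interest €188.71; balance after payment €7,734.92.
Month 4: interest €184.99; balance after payment €7,575.91.
Month 5: interest €181.19; balance after payment €7,413.10.
Month 6: interest €177.30; balance after payment €7,246.40.

€7,246.40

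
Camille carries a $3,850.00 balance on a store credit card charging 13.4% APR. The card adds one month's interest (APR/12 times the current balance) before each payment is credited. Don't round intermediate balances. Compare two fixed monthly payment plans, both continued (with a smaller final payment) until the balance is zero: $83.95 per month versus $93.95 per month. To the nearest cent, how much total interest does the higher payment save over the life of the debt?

Monthly rate r = 13.4%/12 = 1.11667% = 0.0111667.
At $83.95/mo: n = ⌈−ln(1 − rB₀/P)/ln(1+r)⌉ = 65 payments (last $52.73); total interest = total paid − $3,850.00 = $1,575.53.
At $93.95/mo: 56 payments (last $8.43); total interest $1,325.68.
Interest saved = $1,575.53 − $1,325.68 = $249.85.

$249.85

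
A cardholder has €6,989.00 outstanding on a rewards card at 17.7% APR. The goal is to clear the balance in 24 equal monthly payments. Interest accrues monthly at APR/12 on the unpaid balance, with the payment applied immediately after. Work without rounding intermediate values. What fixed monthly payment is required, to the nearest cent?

Monthly rate r = 17.7%/12 = 1.475% = 0.01475.
Level-payment amortization: P = B₀·r / (1 − (1+r)^(−n)) = 6989.00·0.01475 / (1 − 1.01475^(−24)).
Denominator 1 − (1+r)^(−24) = 0.296308087.
P = 103.088 / 0.296308087 ≈ 347.91.

€347.91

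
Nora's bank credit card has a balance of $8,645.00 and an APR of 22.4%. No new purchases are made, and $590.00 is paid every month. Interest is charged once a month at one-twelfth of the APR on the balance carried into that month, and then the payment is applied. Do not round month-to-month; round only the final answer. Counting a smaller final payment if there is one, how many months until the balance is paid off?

18 payments

Monthly rate r = 22.4%/12 = 1.86667% = 0.0186667.
Recurrence: B ← B·(1+r) − $590.00.
Month 1: interest $161.37; balance after payment $8,216.37.
Month 2: interest $153.37; balance after payment $7,779.75.
Closed form: n = −ln(1 − rB₀/P)/ln(1+r) = −ln(0.72649)/ln(1.01867) ≈ 17.277, so the balance reaches zero during payment 18.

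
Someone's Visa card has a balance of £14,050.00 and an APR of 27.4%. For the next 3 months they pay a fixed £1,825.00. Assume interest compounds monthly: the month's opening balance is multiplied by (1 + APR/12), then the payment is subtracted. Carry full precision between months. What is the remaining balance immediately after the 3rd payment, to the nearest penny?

£9,433.60

Monthly rate r = 27.4%/12 = 2.28333% = 0.0228333.
Each month: B ← B·(1+r) − £1,825.00.
Month 1: interest £320.81; balance after payment £12,545.81.
Month 2: interest £286.46; balance after payment £11,007.27.
Month 3: interest £251.33; balance after payment £9,433.60.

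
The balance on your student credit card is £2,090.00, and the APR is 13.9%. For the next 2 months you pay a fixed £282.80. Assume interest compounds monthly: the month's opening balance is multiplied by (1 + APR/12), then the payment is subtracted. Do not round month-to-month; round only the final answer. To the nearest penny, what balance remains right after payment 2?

£1,569.82

Monthly rate r = 13.9%/12 = 1.15833% = 0.0115833.
Each month: B ← B·(1+r) − £282.80.
Month 1: interest £24.21; balance after payment £1,831.41.
Month 2: interest £21.21; balance after payment £1,569.82.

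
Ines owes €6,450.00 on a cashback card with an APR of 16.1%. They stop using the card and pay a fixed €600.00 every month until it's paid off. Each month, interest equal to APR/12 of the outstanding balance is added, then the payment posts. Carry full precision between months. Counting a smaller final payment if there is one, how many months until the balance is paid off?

Monthly rate r = 16.1%/12 = 1.34167% = 0.0134167.
Recurrence: B ← B·(1+r) − €600.00.
Month 1: interest €86.54; balance after payment €5,936.54.
Month 2: interest €79.65; balance after payment €5,416.19.
Closed form: n = −ln(1 − rB₀/P)/ln(1+r) = −ln(0.85577)/ln(1.01342) ≈ 11.687, so the balance reaches zero during payment 12.

12 payments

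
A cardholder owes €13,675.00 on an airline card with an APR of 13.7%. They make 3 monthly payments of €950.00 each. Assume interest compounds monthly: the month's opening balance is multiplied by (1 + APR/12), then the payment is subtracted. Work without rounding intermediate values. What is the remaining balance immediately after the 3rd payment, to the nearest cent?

Monthly rate r = 13.7%/12 = 1.14167% = 0.0114167.
Each month: B ← B·(1+r) − €950.00.
Month 1: interest €156.12; balance after payment €12,881.12.
Month 2: interest €147.06; balance after payment €12,078.18.
Month 3: interest €137.89; balance after payment €11,266.07.

€11,266.07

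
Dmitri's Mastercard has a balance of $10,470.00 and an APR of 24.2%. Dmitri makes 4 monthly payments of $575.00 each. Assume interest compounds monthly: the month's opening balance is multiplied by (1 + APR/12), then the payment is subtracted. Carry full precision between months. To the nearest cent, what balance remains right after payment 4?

$8,969.96

Monthly rate r = 24.2%/12 = 2.01667% = 0.0201667.
Each month: B ← B·(1+r) − $575.00.
Month 1: interest $211.14; balance after payment $10,106.15.
Month 2: interest $203.81; balance after payment $9,734.95.
Month 3: interest $196.32; balance after payment $9,356.27.
Month 4: interest $188.68; balance after payment $8,969.96.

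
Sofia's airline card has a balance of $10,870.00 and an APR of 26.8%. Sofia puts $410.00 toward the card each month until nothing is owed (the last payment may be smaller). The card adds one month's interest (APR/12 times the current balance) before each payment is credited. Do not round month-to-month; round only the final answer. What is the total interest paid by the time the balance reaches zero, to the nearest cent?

$5,776.91

Monthly rate r = 26.8%/12 = 2.23333% = 0.0223333.
Payoff takes n = ⌈−ln(1 − rB₀/P)/ln(1+r)⌉ = ⌈40.600⌉ = 41 payments; the last is $246.91.
Total paid = 40·$410.00 + $246.91 = $16,646.91.
Total interest = total paid − principal = $16,646.91 − $10,870.00 = $5,776.91.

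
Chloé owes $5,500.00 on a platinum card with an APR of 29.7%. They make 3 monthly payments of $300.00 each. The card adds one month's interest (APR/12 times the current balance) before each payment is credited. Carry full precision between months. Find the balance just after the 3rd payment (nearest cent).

$4,996.11

Monthly rate r = 29.7%/12 = 2.475% = 0.02475.
Each month: B ← B·(1+r) − $300.00.
Month 1: interest $136.12; balance after payment $5,336.12.
Month 2: interest $132.07; balance after payment $5,168.19.
Month 3: interest $127.91; balance after payment $4,996.11.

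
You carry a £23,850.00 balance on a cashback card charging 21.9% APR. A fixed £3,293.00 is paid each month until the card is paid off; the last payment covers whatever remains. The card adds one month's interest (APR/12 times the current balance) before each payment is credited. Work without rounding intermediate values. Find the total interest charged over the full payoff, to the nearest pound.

Monthly rate r = 21.9%/12 = 1.825% = 0.01825.
Payoff takes n = ⌈−ln(1 − rB₀/P)/ln(1+r)⌉ = ⌈7.839⌉ = 8 payments; the last is £2,766.26.
Total paid = 7·£3,293.00 + £2,766.26 = £25,817.26.
Total interest = total paid − principal = £25,817.26 − £23,850.00 = £1,967.26.

£1,967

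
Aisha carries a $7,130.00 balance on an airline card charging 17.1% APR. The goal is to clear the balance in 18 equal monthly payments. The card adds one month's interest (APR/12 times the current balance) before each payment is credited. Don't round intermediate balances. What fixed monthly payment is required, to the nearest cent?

$451.88

Monthly rate r = 17.1%/12 = 1.425% = 0.01425.
Level-payment amortization: P = B₀·r / (1 − (1+r)^(−n)) = 7130.00·0.01425 / (1 − 1.01425^(−18)).
Denominator 1 − (1+r)^(−18) = 0.224842943.
P = 101.603 / 0.224842943 ≈ 451.88.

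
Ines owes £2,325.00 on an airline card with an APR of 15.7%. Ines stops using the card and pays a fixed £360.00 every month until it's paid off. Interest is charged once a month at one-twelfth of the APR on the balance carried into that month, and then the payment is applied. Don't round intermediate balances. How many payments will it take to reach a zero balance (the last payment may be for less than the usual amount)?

Monthly rate r = 15.7%/12 = 1.30833% = 0.0130833.
Recurrence: B ← B·(1+r) − £360.00.
Month 1: interest £30.42; balance after payment £1,995.42.
Month 2: interest £26.11; balance after payment £1,661.53.
Closed form: n = −ln(1 − rB₀/P)/ln(1+r) = −ln(0.9155)/ln(1.01308) ≈ 6.792, so the balance reaches zero during payment 7.

7 payments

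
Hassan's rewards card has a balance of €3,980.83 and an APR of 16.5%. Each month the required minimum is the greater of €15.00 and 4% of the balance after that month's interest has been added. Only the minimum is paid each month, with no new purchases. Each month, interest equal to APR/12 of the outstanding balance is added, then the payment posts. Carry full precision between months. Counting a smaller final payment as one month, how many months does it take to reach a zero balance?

Monthly rate r = 16.5%/12 = 1.375% = 0.01375.
While 4% of the post-interest balance exceeds €15.00, each month B ← (B·(1+r))·(1 − 0.04), i.e. B shrinks by the factor (1+r)·0.96 = 0.9732.
This holds for months 1–88. Entering month 89 the balance is €364.55; 4% of the post-interest balance is now below €15.00, so the flat €15.00 minimum applies from here.
From month 89 a fixed €15.00 at rate r clears €364.55 in 30 more payments. Total: 88 + 30 = 118 months.

118 months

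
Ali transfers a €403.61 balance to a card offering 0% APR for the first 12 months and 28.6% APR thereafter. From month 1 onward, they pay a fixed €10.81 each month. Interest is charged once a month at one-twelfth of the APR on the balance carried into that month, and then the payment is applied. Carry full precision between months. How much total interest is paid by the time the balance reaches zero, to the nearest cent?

Promo months 1–12 at r₀ = 0%/12 = 0; months 13+ at r₁ = 28.6%/12 = 0.0238333.
After month 12 (no interest yet): B = €403.61 − 12·€10.81 = €273.89.
Then at r₁ with €10.81/mo: n₂ = −ln(1 − r₁·B/P)/ln(1+r₁) ≈ 39.31 → 40 more payments.
Total paid = 51·€10.81 + €3.42 = €554.73; interest = €554.73 − €403.61 = €151.12.

€151.12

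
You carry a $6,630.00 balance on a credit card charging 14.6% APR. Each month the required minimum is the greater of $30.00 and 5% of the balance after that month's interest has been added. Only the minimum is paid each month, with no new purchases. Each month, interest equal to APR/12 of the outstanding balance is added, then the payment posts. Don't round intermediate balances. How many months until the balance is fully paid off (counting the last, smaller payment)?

85 months

Monthly rate r = 14.6%/12 = 1.21667% = 0.0121667.
While 5% of the post-interest balance exceeds $30.00, each month B ← (B·(1+r))·(1 − 0.05), i.e. B shrinks by the factor (1+r)·0.95 = 0.96156.
This holds for months 1–62. Entering month 63 the balance is $583.45; 5% of the post-interest balance is now below $30.00, so the flat $30.00 minimum applies from here.
From month 63 a fixed $30.00 at rate r clears $583.45 in 23 more payments. Total: 62 + 23 = 85 months.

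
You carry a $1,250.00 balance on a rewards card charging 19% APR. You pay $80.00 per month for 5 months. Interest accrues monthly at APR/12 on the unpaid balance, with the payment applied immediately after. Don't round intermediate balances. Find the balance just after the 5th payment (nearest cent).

Monthly rate r = 19%/12 = 1.58333% = 0.0158333.
Each month: B ← B·(1+r) − $80.00.
Month 1: interest $19.79; balance after payment $1,189.79.
Month 2: interest $18.84; balance after payment $1,128.63.
Month 3: interest $17.87; balance after payment $1,066.50.
Month 4: interest $16.89; balance after payment $1,003.39.
Month 5: interest $15.89; balance after payment $939.27.

$939.27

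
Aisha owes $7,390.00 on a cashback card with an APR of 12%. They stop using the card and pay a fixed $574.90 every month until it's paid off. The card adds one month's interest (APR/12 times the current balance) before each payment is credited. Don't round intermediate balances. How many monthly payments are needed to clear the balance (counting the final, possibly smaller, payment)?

Monthly rate r = 12%/12 = 1% = 0.01.
Recurrence: B ← B·(1+r) − $574.90.
Month 1: interest $73.90; balance after payment $6,889.00.
Month 2: interest $68.89; balance after payment $6,382.99.
Closed form: n = −ln(1 − rB₀/P)/ln(1+r) = −ln(0.87146)/ln(1.01) ≈ 13.828, so the balance reaches zero during payment 14.

14 months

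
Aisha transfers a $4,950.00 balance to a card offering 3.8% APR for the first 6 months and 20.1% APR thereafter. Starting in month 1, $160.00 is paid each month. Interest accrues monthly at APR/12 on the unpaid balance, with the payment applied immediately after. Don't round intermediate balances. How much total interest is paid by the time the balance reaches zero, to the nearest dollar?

$1,371

Promo months 1–6 at r₀ = 3.8%/12 = 0.00316667; months 7+ at r₁ = 20.1%/12 = 0.01675.
After month 6: iterate B ← B·(1+r₀) − $160.00 for 6 months → $4,077.17.
Then at r₁ with $160.00/mo: n₂ = −ln(1 − r₁·B/P)/ln(1+r₁) ≈ 33.51 → 34 more payments.
Total paid = 39·$160.00 + $81.22 = $6,321.22; interest = $6,321.22 − $4,950.00 = $1,371.22.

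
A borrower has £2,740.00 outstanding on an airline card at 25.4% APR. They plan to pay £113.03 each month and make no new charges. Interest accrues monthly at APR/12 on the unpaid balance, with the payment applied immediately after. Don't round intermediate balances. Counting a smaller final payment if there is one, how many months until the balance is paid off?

Monthly rate r = 25.4%/12 = 2.11667% = 0.0211667.
Recurrence: B ← B·(1+r) − £113.03.
Month 1: interest £58.00; balance after payment £2,684.97.
Month 2: interest £56.83; balance after payment £2,628.77.
Closed form: n = −ln(1 − rB₀/P)/ln(1+r) = −ln(0.48689)/ln(1.02117) ≈ 34.361, so the balance reaches zero during payment 35.

35 payments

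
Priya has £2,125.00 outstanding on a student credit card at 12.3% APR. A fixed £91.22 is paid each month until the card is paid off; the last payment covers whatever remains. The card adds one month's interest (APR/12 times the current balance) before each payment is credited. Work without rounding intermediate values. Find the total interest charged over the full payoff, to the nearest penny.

£315.55

Monthly rate r = 12.3%/12 = 1.025% = 0.01025.
Payoff takes n = ⌈−ln(1 − rB₀/P)/ln(1+r)⌉ = ⌈26.754⌉ = 27 payments; the last is £68.83.
Total paid = 26·£91.22 + £68.83 = £2,440.55.
Total interest = total paid − principal = £2,440.55 − £2,125.00 = £315.55.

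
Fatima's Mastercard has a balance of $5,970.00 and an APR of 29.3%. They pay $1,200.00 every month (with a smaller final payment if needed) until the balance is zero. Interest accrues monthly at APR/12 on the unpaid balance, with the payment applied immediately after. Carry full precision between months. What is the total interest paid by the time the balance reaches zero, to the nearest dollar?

$476

Monthly rate r = 29.3%/12 = 2.44167% = 0.0244167.
Payoff takes n = ⌈−ln(1 − rB₀/P)/ln(1+r)⌉ = ⌈5.369⌉ = 6 payments; the last is $445.69.
Total paid = 5·$1,200.00 + $445.69 = $6,445.69.
Total interest = total paid − principal = $6,445.69 − $5,970.00 = $475.69.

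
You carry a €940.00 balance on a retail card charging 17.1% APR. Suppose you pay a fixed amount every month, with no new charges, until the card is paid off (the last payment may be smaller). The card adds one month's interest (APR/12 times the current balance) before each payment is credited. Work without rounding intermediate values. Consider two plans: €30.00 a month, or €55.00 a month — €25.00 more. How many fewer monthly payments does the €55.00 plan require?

22 fewer payments

Monthly rate r = 17.1%/12 = 1.425% = 0.01425.
At €30.00/mo: n = ⌈−ln(1 − rB₀/P)/ln(1+r)⌉ = 42 payments (last €24.13); total interest = total paid − €940.00 = €314.13.
At €55.00/mo: 20 payments (last €40.01); total interest €145.01.
Payments saved = 42 − 20 = 22.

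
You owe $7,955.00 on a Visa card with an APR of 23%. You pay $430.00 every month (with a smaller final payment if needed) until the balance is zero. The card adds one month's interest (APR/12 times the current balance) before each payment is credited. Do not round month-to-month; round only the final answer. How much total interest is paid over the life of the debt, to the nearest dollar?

$1,962

Monthly rate r = 23%/12 = 1.91667% = 0.0191667.
Payoff takes n = ⌈−ln(1 − rB₀/P)/ln(1+r)⌉ = ⌈23.063⌉ = 24 payments; the last is $27.36.
Total paid = 23·$430.00 + $27.36 = $9,917.36.
Total interest = total paid − principal = $9,917.36 − $7,955.00 = $1,962.36.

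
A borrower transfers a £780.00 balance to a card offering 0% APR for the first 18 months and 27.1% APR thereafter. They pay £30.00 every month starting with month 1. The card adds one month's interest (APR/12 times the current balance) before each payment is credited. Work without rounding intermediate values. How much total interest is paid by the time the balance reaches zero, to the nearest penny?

£27.71

Promo months 1–18 at r₀ = 0%/12 = 0; months 19+ at r₁ = 27.1%/12 = 0.0225833.
After month 18 (no interest yet): B = £780.00 − 18·£30.00 = £240.00.
Then at r₁ with £30.00/mo: n₂ = −ln(1 − r₁·B/P)/ln(1+r₁) ≈ 8.92 → 9 more payments.
Total paid = 26·£30.00 + £27.71 = £807.71; interest = £807.71 − £780.00 = £27.71.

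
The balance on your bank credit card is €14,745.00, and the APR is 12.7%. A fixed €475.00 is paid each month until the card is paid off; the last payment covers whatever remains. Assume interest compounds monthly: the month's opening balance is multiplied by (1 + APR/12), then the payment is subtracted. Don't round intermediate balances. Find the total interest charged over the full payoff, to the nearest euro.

Monthly rate r = 12.7%/12 = 1.05833% = 0.0105833.
Payoff takes n = ⌈−ln(1 − rB₀/P)/ln(1+r)⌉ = ⌈37.832⌉ = 38 payments; the last is €395.53.
Total paid = 37·€475.00 + €395.53 = €17,970.53.
Total interest = total paid − principal = €17,970.53 − €14,745.00 = €3,225.53.

€3,226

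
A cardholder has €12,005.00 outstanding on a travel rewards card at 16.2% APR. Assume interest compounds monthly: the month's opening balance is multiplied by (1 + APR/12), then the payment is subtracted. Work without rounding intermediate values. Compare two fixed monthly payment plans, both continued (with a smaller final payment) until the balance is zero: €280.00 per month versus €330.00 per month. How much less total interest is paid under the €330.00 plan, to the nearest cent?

€1,430.60

Monthly rate r = 16.2%/12 = 1.35% = 0.0135.
At €280.00/mo: n = ⌈−ln(1 − rB₀/P)/ln(1+r)⌉ = 65 payments (last €135.30); total interest = total paid − €12,005.00 = €6,050.30.
At €330.00/mo: 51 payments (last €124.70); total interest €4,619.70.
Interest saved = €6,050.30 − €4,619.70 = €1,430.60.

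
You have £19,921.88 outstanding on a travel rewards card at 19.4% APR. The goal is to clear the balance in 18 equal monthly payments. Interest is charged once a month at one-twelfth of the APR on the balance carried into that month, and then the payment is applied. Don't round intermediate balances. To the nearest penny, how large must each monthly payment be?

£1,284.47

Monthly rate r = 19.4%/12 = 1.61667% = 0.0161667.
Level-payment amortization: P = B₀·r / (1 − (1+r)^(−n)) = 19921.88·0.0161667 / (1 − 1.01617^(−18)).
Denominator 1 − (1+r)^(−18) = 0.250742677.
P = 322.07 / 0.250742677 ≈ 1284.47.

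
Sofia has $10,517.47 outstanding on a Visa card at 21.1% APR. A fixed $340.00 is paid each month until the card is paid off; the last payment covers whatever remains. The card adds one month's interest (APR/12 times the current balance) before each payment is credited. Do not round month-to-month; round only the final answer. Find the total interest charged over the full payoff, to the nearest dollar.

$4,796

Monthly rate r = 21.1%/12 = 1.75833% = 0.0175833.
Payoff takes n = ⌈−ln(1 − rB₀/P)/ln(1+r)⌉ = ⌈45.041⌉ = 46 payments; the last is $13.95.
Total paid = 45·$340.00 + $13.95 = $15,313.95.
Total interest = total paid − principal = $15,313.95 − $10,517.47 = $4,796.48.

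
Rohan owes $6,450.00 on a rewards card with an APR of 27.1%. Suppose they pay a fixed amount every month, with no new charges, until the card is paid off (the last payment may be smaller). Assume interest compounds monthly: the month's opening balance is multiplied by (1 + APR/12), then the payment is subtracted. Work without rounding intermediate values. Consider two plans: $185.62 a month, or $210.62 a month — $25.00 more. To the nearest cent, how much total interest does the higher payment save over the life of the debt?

Monthly rate r = 27.1%/12 = 2.25833% = 0.0225833.
At $185.62/mo: n = ⌈−ln(1 − rB₀/P)/ln(1+r)⌉ = 69 payments (last $144.17); total interest = total paid − $6,450.00 = $6,316.33.
At $210.62/mo: 53 payments (last $142.48); total interest $4,644.72.
Interest saved = $6,316.33 − $4,644.72 = $1,671.61.

$1,671.61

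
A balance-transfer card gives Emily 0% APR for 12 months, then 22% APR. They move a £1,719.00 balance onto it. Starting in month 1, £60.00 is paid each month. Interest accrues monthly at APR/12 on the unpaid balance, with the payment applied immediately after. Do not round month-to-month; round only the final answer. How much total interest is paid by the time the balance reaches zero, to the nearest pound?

£204

Promo months 1–12 at r₀ = 0%/12 = 0; months 13+ at r₁ = 22%/12 = 0.0183333.
After month 12 (no interest yet): B = £1,719.00 − 12·£60.00 = £999.00.
Then at r₁ with £60.00/mo: n₂ = −ln(1 − r₁·B/P)/ln(1+r₁) ≈ 20.05 → 21 more payments.
Total paid = 32·£60.00 + £2.86 = £1,922.86; interest = £1,922.86 − £1,719.00 = £203.86.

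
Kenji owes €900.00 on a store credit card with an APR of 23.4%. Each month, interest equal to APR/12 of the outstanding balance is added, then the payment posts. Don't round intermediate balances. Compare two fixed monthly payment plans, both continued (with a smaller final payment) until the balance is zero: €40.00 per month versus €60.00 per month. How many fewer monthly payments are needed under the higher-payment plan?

Monthly rate r = 23.4%/12 = 1.95% = 0.0195.
At €40.00/mo: n = ⌈−ln(1 − rB₀/P)/ln(1+r)⌉ = 30 payments (last €36.34); total interest = total paid − €900.00 = €296.34.
At €60.00/mo: 18 payments (last €55.06); total interest €175.06.
Payments saved = 30 − 18 = 12.

12 fewer payments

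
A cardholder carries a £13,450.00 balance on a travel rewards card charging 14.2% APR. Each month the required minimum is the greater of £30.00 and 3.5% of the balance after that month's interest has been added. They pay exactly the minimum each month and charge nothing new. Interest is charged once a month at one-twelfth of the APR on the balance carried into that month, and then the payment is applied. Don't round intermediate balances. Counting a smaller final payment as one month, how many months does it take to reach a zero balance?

Monthly rate r = 14.2%/12 = 1.18333% = 0.0118333.
While 3.5% of the post-interest balance exceeds £30.00, each month B ← (B·(1+r))·(1 − 0.035), i.e. B shrinks by the factor (1+r)·0.965 = 0.97642.
This holds for months 1–116. Entering month 117 the balance is £844.37; 3.5% of the post-interest balance is now below £30.00, so the flat £30.00 minimum applies from here.
From month 117 a fixed £30.00 at rate r clears £844.37 in 35 more payments. Total: 116 + 35 = 151 months.

151 months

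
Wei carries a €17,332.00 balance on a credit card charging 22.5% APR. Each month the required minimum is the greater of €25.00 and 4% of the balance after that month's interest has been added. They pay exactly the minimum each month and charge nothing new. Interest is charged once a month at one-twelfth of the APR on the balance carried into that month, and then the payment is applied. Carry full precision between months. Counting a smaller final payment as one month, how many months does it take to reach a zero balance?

184 months

Monthly rate r = 22.5%/12 = 1.875% = 0.01875.
While 4% of the post-interest balance exceeds €25.00, each month B ← (B·(1+r))·(1 − 0.04), i.e. B shrinks by the factor (1+r)·0.96 = 0.978.
This holds for months 1–151. Entering month 152 the balance is €602.58; 4% of the post-interest balance is now below €25.00, so the flat €25.00 minimum applies from here.
From month 152 a fixed €25.00 at rate r clears €602.58 in 33 more payments. Total: 151 + 33 = 184 months.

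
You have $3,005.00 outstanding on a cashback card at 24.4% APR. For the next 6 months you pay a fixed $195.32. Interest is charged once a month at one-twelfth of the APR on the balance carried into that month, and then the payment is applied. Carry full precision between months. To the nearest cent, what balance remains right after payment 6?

$2,157.63

Monthly rate r = 24.4%/12 = 2.03333% = 0.0203333.
Each month: B ← B·(1+r) − $195.32.
Month 1: interest $61.10; balance after payment $2,870.78.
Month 2: interest $58.37; balance after payment $2,733.83.
Month 3: interest $55.59; balance after payment $2,594.10.
Month 4: interest $52.75; balance after payment $2,451.53.
Month 5: interest $49.85; balance after payment $2,306.06.
Month 6: interest $46.89; balance after payment $2,157.63.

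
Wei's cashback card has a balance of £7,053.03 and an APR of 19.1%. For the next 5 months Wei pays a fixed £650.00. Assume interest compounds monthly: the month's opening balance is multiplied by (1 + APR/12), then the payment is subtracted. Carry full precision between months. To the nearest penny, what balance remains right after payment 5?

£4,277.37

Monthly rate r = 19.1%/12 = 1.59167% = 0.0159167.
Each month: B ← B·(1+r) − £650.00.
Month 1: interest £112.26; balance after payment £6,515.29.
Month 2: interest £103.70; balance after payment £5,968.99.
Month 3: interest £95.01; balance after payment £5,414.00.
Month 4: interest £86.17; balance after payment £4,850.17.
Month 5: interest £77.20; balance after payment £4,277.37.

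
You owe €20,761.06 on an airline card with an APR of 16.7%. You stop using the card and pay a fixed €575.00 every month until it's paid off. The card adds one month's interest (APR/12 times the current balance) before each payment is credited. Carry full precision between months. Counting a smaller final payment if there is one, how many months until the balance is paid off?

Monthly rate r = 16.7%/12 = 1.39167% = 0.0139167.
Recurrence: B ← B·(1+r) − €575.00.
Month 1: interest €288.92; balance after payment €20,474.98.
Month 2: interest €284.94; balance after payment €20,184.93.
Closed form: n = −ln(1 − rB₀/P)/ln(1+r) = −ln(0.49752)/ln(1.01392) ≈ 50.512, so the balance reaches zero during payment 51.

51 months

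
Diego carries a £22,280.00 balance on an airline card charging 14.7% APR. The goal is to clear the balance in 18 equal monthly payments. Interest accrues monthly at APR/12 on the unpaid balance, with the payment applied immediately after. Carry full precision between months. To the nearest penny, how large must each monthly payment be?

£1,386.79

Monthly rate r = 14.7%/12 = 1.225% = 0.01225.
Level-payment amortization: P = B₀·r / (1 − (1+r)^(−n)) = 22280.00·0.01225 / (1 − 1.01225^(−18)).
Denominator 1 − (1+r)^(−18) = 0.196807098.
P = 272.93 / 0.196807098 ≈ 1386.79.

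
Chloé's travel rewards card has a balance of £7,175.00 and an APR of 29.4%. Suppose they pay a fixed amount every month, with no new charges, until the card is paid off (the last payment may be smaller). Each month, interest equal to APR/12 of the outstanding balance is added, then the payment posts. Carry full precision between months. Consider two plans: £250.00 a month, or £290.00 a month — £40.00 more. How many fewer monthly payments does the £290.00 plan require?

Monthly rate r = 29.4%/12 = 2.45% = 0.0245.
At £250.00/mo: n = ⌈−ln(1 − rB₀/P)/ln(1+r)⌉ = 51 payments (last £44.79); total interest = total paid − £7,175.00 = £5,369.79.
At £290.00/mo: 39 payments (last £145.15); total interest £3,990.15.
Payments saved = 51 − 39 = 12.

12 fewer payments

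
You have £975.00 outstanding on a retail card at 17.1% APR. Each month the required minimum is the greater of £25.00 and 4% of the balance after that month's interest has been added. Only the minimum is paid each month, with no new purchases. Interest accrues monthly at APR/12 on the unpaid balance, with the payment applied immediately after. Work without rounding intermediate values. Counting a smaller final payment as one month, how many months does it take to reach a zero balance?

48 months

Monthly rate r = 17.1%/12 = 1.425% = 0.01425.
While 4% of the post-interest balance exceeds £25.00, each month B ← (B·(1+r))·(1 − 0.04), i.e. B shrinks by the factor (1+r)·0.96 = 0.97368.
This holds for months 1–18. Entering month 19 the balance is £603.25; 4% of the post-interest balance is now below £25.00, so the flat £25.00 minimum applies from here.
From month 19 a fixed £25.00 at rate r clears £603.25 in 30 more payments. Total: 18 + 30 = 48 months.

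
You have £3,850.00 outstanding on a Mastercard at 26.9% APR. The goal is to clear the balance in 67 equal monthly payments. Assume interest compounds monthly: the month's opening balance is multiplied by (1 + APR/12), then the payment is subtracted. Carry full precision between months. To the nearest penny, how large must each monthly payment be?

£111.57

Monthly rate r = 26.9%/12 = 2.24167% = 0.0224167.
Level-payment amortization: P = B₀·r / (1 − (1+r)^(−n)) = 3850.00·0.0224167 / (1 − 1.02242^(−67)).
Denominator 1 − (1+r)^(−67) = 0.773572416.
P = 86.3042 / 0.773572416 ≈ 111.57.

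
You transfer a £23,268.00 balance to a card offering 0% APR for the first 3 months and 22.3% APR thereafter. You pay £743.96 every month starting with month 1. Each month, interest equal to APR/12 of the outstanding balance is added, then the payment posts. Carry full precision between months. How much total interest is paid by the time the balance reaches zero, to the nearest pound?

Promo months 1–3 at r₀ = 0%/12 = 0; months 4+ at r₁ = 22.3%/12 = 0.0185833.
After month 3 (no interest yet): B = £23,268.00 − 3·£743.96 = £21,036.12.
Then at r₁ with £743.96/mo: n₂ = −ln(1 − r₁·B/P)/ln(1+r₁) ≈ 40.48 → 41 more payments.
Total paid = 43·£743.96 + £361.25 = £32,351.53; interest = £32,351.53 − £23,268.00 = £9,083.53.

£9,084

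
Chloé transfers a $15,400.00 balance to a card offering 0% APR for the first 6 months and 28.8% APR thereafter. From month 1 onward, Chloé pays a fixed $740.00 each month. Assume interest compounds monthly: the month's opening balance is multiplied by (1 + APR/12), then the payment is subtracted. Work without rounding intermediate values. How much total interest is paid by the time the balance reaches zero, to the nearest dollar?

Promo months 1–6 at r₀ = 0%/12 = 0; months 7+ at r₁ = 28.8%/12 = 0.024.
After month 6 (no interest yet): B = $15,400.00 − 6·$740.00 = $10,960.00.
Then at r₁ with $740.00/mo: n₂ = −ln(1 − r₁·B/P)/ln(1+r₁) ≈ 18.52 → 19 more payments.
Total paid = 24·$740.00 + $386.60 = $18,146.60; interest = $18,146.60 − $15,400.00 = $2,746.60.

$2,747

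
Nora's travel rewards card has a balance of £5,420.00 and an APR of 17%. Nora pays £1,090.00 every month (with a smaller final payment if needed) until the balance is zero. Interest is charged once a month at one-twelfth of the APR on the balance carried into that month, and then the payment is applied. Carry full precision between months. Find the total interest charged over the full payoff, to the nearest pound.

Monthly rate r = 17%/12 = 1.41667% = 0.0141667.
Payoff takes n = ⌈−ln(1 − rB₀/P)/ln(1+r)⌉ = ⌈5.193⌉ = 6 payments; the last is £211.28.
Total paid = 5·£1,090.00 + £211.28 = £5,661.28.
Total interest = total paid − principal = £5,661.28 − £5,420.00 = £241.28.

£241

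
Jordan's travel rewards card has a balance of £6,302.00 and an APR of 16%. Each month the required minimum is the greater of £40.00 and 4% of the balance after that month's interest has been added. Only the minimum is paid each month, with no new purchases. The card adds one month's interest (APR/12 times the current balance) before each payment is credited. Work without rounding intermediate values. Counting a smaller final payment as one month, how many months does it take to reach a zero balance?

98 months

Monthly rate r = 16%/12 = 1.33333% = 0.0133333.
While 4% of the post-interest balance exceeds £40.00, each month B ← (B·(1+r))·(1 − 0.04), i.e. B shrinks by the factor (1+r)·0.96 = 0.9728.
This holds for months 1–68. Entering month 69 the balance is £966.23; 4% of the post-interest balance is now below £40.00, so the flat £40.00 minimum applies from here.
From month 69 a fixed £40.00 at rate r clears £966.23 in 30 more payments. Total: 68 + 30 = 98 months.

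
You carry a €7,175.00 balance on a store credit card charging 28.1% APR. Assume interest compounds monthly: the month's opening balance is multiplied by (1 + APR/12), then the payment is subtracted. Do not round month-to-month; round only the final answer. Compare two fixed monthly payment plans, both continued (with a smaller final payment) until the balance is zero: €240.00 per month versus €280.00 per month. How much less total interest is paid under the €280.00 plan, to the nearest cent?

Monthly rate r = 28.1%/12 = 2.34167% = 0.0234167.
At €240.00/mo: n = ⌈−ln(1 − rB₀/P)/ln(1+r)⌉ = 53 payments (last €5.73); total interest = total paid − €7,175.00 = €5,310.73.
At €280.00/mo: 40 payments (last €166.50); total interest €3,911.50.
Interest saved = €5,310.73 − €3,911.50 = €1,399.23.

€1,399.23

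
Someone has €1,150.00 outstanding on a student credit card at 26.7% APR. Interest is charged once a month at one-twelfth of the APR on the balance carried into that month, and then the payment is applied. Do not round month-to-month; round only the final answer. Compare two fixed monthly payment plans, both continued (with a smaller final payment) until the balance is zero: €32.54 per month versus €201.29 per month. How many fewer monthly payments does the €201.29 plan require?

64 fewer payments

Monthly rate r = 26.7%/12 = 2.225% = 0.02225.
At €32.54/mo: n = ⌈−ln(1 − rB₀/P)/ln(1+r)⌉ = 71 payments (last €4.39); total interest = total paid − €1,150.00 = €1,132.19.
At €201.29/mo: 7 payments (last €36.16); total interest €93.90.
Payments saved = 71 − 7 = 64.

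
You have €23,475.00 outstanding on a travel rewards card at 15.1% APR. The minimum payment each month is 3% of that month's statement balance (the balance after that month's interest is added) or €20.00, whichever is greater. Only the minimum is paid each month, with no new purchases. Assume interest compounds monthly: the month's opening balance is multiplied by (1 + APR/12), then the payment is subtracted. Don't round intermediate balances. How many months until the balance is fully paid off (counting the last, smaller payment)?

Monthly rate r = 15.1%/12 = 1.25833% = 0.0125833.
While 3% of the post-interest balance exceeds €20.00, each month B ← (B·(1+r))·(1 − 0.03), i.e. B shrinks by the factor (1+r)·0.97 = 0.98221.
This holds for months 1–200. Entering month 201 the balance is €647.30; 3% of the post-interest balance is now below €20.00, so the flat €20.00 minimum applies from here.
From month 201 a fixed €20.00 at rate r clears €647.30 in 42 more payments. Total: 200 + 42 = 242 months.

242 months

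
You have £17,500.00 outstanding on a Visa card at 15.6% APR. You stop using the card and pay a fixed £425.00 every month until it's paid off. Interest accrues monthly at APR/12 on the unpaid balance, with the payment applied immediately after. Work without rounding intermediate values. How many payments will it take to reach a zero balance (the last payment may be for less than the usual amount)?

Monthly rate r = 15.6%/12 = 1.3% = 0.013.
Recurrence: B ← B·(1+r) − £425.00.
Month 1: interest £227.50; balance after payment £17,302.50.
Month 2: interest £224.93; balance after payment £17,102.43.
Closed form: n = −ln(1 − rB₀/P)/ln(1+r) = −ln(0.46471)/ln(1.013) ≈ 59.332, so the balance reaches zero during payment 60.

60 payments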